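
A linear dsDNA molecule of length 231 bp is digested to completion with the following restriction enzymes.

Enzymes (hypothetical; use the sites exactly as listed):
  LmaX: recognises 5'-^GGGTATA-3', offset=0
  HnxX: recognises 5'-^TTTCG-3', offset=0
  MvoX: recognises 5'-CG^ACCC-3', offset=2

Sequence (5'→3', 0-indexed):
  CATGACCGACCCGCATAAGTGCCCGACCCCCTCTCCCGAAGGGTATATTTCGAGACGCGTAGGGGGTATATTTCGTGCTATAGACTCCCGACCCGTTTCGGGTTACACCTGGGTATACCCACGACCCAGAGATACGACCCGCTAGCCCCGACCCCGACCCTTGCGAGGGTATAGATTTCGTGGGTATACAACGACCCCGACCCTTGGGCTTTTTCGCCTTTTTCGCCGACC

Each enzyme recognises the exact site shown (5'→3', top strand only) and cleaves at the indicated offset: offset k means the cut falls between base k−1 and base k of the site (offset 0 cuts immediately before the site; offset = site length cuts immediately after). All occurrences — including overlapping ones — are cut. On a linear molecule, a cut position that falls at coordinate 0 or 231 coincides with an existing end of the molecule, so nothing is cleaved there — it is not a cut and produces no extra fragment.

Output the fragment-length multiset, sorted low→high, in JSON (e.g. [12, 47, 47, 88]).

Scan for sites:
  LmaX GGGTATA/0: at [40, 63, 110, 166, 181] ⇒ [40, 63, 110, 166, 181]
  HnxX TTTCG/0: at [47, 70, 95, 175, 211, 220] ⇒ [47, 70, 95, 175, 211, 220]
  MvoX CGACCC/2: at [6, 23, 88, 121, 134, 148, 154, 191, 197] ⇒ [8, 25, 90, 123, 136, 150, 156, 193, 199]

Pooled cuts: [8, 25, 40, 47, 63, 70, 90, 95, 110, 123, 136, 150, 156, 166, 175, 181, 193, 199, 211, 220]

Fragments:
  [0,8): 8 bp
  [8,25): 17 bp
  [25,40): 15 bp
  [40,47): 7 bp
  [47,63): 16 bp
  [63,70): 7 bp
  [70,90): 20 bp
  [90,95): 5 bp
  [95,110): 15 bp
  [110,123): 13 bp
  [123,136): 13 bp
  [136,150): 14 bp
  [150,156): 6 bp
  [156,166): 10 bp
  [166,175): 9 bp
  [175,181): 6 bp
  [181,193): 12 bp
  [193,199): 6 bp
  [199,211): 12 bp
  [211,220): 9 bp
  [220,231): 11 bp

[5,6,6,6,7,7,8,9,9,10,11,12,12,13,13,14,15,15,16,17,20]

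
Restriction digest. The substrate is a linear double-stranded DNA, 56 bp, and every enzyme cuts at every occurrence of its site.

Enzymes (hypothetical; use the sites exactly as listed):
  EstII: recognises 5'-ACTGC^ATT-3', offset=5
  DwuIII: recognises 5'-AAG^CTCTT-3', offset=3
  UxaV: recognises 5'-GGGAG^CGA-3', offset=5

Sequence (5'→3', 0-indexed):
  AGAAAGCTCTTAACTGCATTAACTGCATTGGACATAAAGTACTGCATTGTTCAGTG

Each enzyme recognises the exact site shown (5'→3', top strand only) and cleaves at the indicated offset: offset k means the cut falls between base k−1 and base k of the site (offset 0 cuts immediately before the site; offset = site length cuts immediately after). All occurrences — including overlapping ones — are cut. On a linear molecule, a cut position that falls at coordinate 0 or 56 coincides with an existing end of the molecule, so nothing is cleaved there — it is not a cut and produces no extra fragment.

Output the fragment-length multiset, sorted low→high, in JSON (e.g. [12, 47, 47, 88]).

[6,9,11,11,19]

Scan for sites:
  EstII ACTGCATT/5: at [12, 21, 40] ⇒ [17, 26, 45]
  DwuIII AAGCTCTT/3: at [3] ⇒ [6]
  UxaV (GGGAGCGA, off=5): no sites

Pooled cuts: [6, 17, 26, 45]

Fragment lengths:
  [0,6): 6 bp
  [6,17): 11 bp
  [17,26): 9 bp
  [26,45): 19 bp
  [45,56): 11 bp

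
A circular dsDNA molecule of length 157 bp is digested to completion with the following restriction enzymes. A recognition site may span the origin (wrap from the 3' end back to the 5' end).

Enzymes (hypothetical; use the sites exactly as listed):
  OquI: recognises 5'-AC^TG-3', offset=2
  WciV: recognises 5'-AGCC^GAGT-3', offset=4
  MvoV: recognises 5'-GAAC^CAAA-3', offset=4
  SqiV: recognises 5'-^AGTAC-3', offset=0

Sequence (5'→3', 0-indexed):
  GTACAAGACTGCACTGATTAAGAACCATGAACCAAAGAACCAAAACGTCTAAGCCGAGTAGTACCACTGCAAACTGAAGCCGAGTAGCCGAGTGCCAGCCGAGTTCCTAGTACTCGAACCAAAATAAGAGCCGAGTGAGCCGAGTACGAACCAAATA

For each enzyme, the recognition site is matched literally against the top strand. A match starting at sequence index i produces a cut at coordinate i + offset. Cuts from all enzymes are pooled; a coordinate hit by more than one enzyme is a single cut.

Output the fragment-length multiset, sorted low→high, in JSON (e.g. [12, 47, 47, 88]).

[1,4,5,5,7,7,8,8,8,8,9,9,10,11,11,13,15,18]

Scan for sites:
  OquI (ACTG, off=2): starts [7, 12, 65, 72] → cuts [9, 14, 67, 74]
  WciV (AGCCGAGT, off=4): starts [51, 77, 85, 96, 128, 137] → cuts [55, 81, 89, 100, 132, 141]
  MvoV (GAACCAAA, off=4): starts [28, 36, 115, 147] → cuts [32, 40, 119, 151]
  SqiV (AGTAC, off=0): starts [59, 108, 142, 156] → cuts [59, 108, 142, 156]

All cut coordinates (distinct, sorted): [9, 14, 32, 40, 55, 59, 67, 74, 81, 89, 100, 108, 119, 132, 141, 142, 151, 156]

Fragment lengths:
  9→14: 5 bp
  14→32: 18 bp
  32→40: 8 bp
  40→55: 15 bp
  55→59: 4 bp
  59→67: 8 bp
  67→74: 7 bp
  74→81: 7 bp
  81→89: 8 bp
  89→100: 11 bp
  100→108: 8 bp
  108→119: 11 bp
  119→132: 13 bp
  132→141: 9 bp
  141→142: 1 bp
  142→151: 9 bp
  151→156: 5 bp
  156→9 (wrap): 157-156+9 = 10 bp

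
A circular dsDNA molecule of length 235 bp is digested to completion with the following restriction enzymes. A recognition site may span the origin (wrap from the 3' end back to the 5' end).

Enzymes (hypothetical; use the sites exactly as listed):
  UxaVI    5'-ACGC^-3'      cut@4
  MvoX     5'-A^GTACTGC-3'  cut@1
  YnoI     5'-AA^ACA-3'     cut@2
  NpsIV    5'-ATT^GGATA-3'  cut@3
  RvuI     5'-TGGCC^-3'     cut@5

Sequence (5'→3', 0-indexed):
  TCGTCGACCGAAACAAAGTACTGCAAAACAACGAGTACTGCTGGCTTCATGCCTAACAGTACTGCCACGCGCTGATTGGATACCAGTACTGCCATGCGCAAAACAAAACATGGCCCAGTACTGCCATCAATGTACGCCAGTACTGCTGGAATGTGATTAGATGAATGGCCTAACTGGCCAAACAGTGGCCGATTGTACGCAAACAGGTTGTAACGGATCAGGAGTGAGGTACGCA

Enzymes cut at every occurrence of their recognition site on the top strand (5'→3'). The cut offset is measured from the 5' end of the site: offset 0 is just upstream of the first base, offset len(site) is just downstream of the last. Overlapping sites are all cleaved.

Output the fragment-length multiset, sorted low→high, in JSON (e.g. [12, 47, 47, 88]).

[2,2,2,2,5,5,7,7,8,8,9,9,10,10,12,13,17,20,24,31,32]

Per-enzyme occurrences:
  UxaVI (ACGC, off=4): starts [66, 133, 196, 230] → cuts [70, 137, 200, 234]
  MvoX (AGTACTGC, off=1): starts [16, 33, 57, 84, 116, 138] → cuts [17, 34, 58, 85, 117, 139]
  YnoI (AAACA, off=2): starts [10, 25, 100, 105, 179, 200] → cuts [12, 27, 102, 107, 181, 202]
  NpsIV (ATTGGATA, off=3): starts [74] → cuts [77]
  RvuI (TGGCC, off=5): starts [110, 165, 174, 185] → cuts [115, 170, 179, 190]

All cut coordinates (distinct, sorted): [12, 17, 27, 34, 58, 70, 77, 85, 102, 107, 115, 117, 137, 139, 170, 179, 181, 190, 200, 202, 234]

Fragments:
  12→17: 5 bp
  17→27: 10 bp
  27→34: 7 bp
  34→58: 24 bp
  58→70: 12 bp
  70→77: 7 bp
  77→85: 8 bp
  85→102: 17 bp
  102→107: 5 bp
  107→115: 8 bp
  115→117: 2 bp
  117→137: 20 bp
  137→139: 2 bp
  139→170: 31 bp
  170→179: 9 bp
  179→181: 2 bp
  181→190: 9 bp
  190→200: 10 bp
  200→202: 2 bp
  202→234: 32 bp
  234→12 (wrap): 235-234+12 = 13 bp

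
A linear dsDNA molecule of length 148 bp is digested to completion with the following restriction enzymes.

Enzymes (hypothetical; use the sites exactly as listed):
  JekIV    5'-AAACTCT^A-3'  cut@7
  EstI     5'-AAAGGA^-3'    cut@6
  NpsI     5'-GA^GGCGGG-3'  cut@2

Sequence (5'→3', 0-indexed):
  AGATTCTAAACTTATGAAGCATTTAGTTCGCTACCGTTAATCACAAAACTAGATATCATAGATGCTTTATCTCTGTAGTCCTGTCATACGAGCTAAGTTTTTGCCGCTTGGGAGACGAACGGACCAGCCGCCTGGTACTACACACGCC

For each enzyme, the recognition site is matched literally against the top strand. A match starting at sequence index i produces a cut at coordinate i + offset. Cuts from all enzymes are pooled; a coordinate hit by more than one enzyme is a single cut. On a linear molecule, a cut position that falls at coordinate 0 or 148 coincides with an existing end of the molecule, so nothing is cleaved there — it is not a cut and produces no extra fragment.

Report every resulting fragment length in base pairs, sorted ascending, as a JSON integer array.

Per-enzyme occurrences:
  JekIV (AAACTCTA, off=7): no sites
  EstI (AAAGGA, off=6): no sites
  NpsI (GAGGCGGG, off=2): no sites

Pooled cuts: ∅

Fragment lengths:
  no cuts → one linear fragment of 148 bp

[148]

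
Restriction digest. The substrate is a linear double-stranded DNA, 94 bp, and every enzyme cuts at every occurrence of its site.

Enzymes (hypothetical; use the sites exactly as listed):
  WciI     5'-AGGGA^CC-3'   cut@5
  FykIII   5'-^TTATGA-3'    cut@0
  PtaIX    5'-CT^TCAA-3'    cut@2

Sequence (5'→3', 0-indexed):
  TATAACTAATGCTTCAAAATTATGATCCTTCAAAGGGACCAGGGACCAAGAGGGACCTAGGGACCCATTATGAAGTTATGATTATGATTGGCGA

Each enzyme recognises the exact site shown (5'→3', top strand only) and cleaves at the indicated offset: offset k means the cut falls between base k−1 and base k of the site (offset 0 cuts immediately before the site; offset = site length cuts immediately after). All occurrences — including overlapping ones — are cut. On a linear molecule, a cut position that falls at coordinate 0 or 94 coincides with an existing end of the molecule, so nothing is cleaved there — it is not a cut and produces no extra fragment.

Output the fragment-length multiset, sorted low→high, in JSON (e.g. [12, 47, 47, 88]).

[4,6,6,7,8,8,9,10,10,13,13]

Per-enzyme occurrences:
  WciI (AGGGACC, off=5): starts [33, 40, 50, 58] → cuts [38, 45, 55, 63]
  FykIII (TTATGA, off=0): starts [19, 67, 75, 81] → cuts [19, 67, 75, 81]
  PtaIX (CTTCAA, off=2): starts [11, 27] → cuts [13, 29]

All cut coordinates (distinct, sorted): [13, 19, 29, 38, 45, 55, 63, 67, 75, 81]

Fragments:
  [0,13): 13 bp
  [13,19): 6 bp
  [19,29): 10 bp
  [29,38): 9 bp
  [38,45): 7 bp
  [45,55): 10 bp
  [55,63): 8 bp
  [63,67): 4 bp
  [67,75): 8 bp
  [75,81): 6 bp
  [81,94): 13 bp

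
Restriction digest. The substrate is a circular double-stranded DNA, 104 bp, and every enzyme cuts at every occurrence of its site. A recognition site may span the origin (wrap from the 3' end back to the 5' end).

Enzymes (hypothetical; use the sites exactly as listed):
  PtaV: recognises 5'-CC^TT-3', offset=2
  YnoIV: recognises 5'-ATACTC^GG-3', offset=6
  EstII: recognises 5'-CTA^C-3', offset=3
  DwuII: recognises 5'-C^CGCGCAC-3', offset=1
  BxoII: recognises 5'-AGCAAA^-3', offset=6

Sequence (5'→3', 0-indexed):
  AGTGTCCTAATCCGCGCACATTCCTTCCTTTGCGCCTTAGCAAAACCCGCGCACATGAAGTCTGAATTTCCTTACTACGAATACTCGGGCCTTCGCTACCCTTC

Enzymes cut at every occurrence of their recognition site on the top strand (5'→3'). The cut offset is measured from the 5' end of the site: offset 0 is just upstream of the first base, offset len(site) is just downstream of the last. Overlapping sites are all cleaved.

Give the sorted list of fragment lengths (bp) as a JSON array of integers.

Site scan:
  PtaV CCTT/2: at [22, 26, 34, 69, 89, 99] ⇒ [24, 28, 36, 71, 91, 101]
  YnoIV ATACTCGG/6: at [80] ⇒ [86]
  EstII CTAC/3: at [74, 95] ⇒ [77, 98]
  DwuII CCGCGCAC/1: at [11, 46] ⇒ [12, 47]
  BxoII AGCAAA/6: at [38] ⇒ [44]

All cut coordinates (distinct, sorted): [12, 24, 28, 36, 44, 47, 71, 77, 86, 91, 98, 101]

Fragments:
  12→24: 12 bp
  24→28: 4 bp
  28→36: 8 bp
  36→44: 8 bp
  44→47: 3 bp
  47→71: 24 bp
  71→77: 6 bp
  77→86: 9 bp
  86→91: 5 bp
  91→98: 7 bp
  98→101: 3 bp
  101→12 (wrap): 104-101+12 = 15 bp

[3,3,4,5,6,7,8,8,9,12,15,24]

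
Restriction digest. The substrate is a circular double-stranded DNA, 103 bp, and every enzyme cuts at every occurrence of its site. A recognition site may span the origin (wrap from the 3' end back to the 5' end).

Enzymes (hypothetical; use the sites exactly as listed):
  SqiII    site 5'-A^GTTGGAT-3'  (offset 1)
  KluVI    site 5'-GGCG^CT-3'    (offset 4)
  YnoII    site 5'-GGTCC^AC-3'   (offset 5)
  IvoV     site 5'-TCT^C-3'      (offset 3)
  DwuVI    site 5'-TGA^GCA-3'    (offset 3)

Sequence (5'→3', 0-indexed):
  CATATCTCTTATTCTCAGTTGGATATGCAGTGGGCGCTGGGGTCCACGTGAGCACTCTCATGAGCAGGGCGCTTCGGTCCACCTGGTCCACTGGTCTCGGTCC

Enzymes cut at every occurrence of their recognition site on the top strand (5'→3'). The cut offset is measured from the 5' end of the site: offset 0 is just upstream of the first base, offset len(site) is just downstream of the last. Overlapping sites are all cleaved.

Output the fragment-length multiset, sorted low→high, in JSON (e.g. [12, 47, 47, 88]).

[2,5,6,7,8,8,8,9,9,9,13,19]

Scan for sites:
  SqiII AGTTGGAT/1: at [16] ⇒ [17]
  KluVI GGCGCT/4: at [32, 67] ⇒ [36, 71]
  YnoII GGTCCAC/5: at [40, 75, 84] ⇒ [45, 80, 89]
  IvoV TCTC/3: at [4, 12, 55, 94] ⇒ [7, 15, 58, 97]
  DwuVI TGAGCA/3: at [48, 60] ⇒ [51, 63]

Pooled cuts: [7, 15, 17, 36, 45, 51, 58, 63, 71, 80, 89, 97]

Fragment lengths:
  7→15: 8 bp
  15→17: 2 bp
  17→36: 19 bp
  36→45: 9 bp
  45→51: 6 bp
  51→58: 7 bp
  58→63: 5 bp
  63→71: 8 bp
  71→80: 9 bp
  80→89: 9 bp
  89→97: 8 bp
  97→7 (wrap): 103-97+7 = 13 bp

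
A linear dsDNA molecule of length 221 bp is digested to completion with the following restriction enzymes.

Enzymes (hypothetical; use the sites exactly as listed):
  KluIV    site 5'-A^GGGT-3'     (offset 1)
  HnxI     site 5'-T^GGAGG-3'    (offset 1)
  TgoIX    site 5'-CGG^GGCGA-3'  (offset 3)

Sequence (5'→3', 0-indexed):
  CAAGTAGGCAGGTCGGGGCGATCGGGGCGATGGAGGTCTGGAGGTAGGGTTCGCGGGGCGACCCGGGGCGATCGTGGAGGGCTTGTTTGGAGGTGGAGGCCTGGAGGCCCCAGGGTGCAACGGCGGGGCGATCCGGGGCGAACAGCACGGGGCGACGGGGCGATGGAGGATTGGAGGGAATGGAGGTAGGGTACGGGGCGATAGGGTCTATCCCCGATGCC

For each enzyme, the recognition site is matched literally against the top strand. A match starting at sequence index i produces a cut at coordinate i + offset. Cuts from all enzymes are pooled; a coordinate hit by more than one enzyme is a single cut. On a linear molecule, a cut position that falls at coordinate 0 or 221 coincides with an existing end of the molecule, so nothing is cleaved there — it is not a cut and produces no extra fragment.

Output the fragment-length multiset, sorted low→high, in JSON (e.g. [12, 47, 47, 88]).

[6,6,6,7,7,7,8,8,8,8,8,9,9,9,10,10,10,10,13,14,14,16,18]

Site scan:
  KluIV AGGGT/1: at [45, 111, 187, 202] ⇒ [46, 112, 188, 203]
  HnxI TGGAGG/1: at [30, 38, 74, 87, 93, 101, 163, 171, 180] ⇒ [31, 39, 75, 88, 94, 102, 164, 172, 181]
  TgoIX CGGGGCGA/3: at [13, 22, 53, 63, 123, 133, 147, 155, 193] ⇒ [16, 25, 56, 66, 126, 136, 150, 158, 196]

Pooled cuts: [16, 25, 31, 39, 46, 56, 66, 75, 88, 94, 102, 112, 126, 136, 150, 158, 164, 172, 181, 188, 196, 203]

Fragment lengths:
  [0,16): 16 bp
  [16,25): 9 bp
  [25,31): 6 bp
  [31,39): 8 bp
  [39,46): 7 bp
  [46,56): 10 bp
  [56,66): 10 bp
  [66,75): 9 bp
  [75,88): 13 bp
  [88,94): 6 bp
  [94,102): 8 bp
  [102,112): 10 bp
  [112,126): 14 bp
  [126,136): 10 bp
  [136,150): 14 bp
  [150,158): 8 bp
  [158,164): 6 bp
  [164,172): 8 bp
  [172,181): 9 bp
  [181,188): 7 bp
  [188,196): 8 bp
  [196,203): 7 bp
  [203,221): 18 bp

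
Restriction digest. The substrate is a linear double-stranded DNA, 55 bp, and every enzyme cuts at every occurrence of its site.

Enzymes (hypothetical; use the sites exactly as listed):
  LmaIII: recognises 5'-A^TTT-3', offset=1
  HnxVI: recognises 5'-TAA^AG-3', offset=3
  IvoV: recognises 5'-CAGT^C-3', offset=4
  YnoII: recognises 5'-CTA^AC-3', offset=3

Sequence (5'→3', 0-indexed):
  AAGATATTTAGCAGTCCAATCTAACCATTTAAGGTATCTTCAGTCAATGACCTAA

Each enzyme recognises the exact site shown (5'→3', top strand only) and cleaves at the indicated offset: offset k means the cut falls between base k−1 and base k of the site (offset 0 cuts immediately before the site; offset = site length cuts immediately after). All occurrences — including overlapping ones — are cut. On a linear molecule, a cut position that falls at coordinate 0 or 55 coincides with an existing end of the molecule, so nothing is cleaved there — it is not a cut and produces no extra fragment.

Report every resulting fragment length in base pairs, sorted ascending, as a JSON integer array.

[4,6,8,9,11,17]

Scan for sites:
  LmaIII (ATTT, off=1): starts [5, 26] → cuts [6, 27]
  HnxVI (TAAAG, off=3): no sites
  IvoV (CAGTC, off=4): starts [11, 40] → cuts [15, 44]
  YnoII (CTAAC, off=3): starts [20] → cuts [23]

All cut coordinates (distinct, sorted): [6, 15, 23, 27, 44]

Fragments:
  [0,6): 6 bp
  [6,15): 9 bp
  [15,23): 8 bp
  [23,27): 4 bp
  [27,44): 17 bp
  [44,55): 11 bp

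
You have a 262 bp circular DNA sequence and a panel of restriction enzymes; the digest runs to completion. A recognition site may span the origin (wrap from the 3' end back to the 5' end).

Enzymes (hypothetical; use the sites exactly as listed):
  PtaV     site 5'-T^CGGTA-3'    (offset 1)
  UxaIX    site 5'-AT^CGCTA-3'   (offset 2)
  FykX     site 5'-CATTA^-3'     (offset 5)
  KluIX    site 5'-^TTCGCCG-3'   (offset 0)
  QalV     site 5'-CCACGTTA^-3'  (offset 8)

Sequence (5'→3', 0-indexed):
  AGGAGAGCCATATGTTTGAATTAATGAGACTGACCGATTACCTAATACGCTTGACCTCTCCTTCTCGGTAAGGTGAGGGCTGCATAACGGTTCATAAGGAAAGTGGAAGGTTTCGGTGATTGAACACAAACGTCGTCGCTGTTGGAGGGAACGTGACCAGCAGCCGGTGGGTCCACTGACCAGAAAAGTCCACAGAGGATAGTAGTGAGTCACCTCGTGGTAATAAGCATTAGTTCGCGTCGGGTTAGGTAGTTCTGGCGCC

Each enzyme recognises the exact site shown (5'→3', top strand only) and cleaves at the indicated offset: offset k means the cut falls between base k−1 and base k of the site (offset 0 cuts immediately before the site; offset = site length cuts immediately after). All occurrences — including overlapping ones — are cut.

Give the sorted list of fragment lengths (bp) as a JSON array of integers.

Scan for sites:
  PtaV (TCGGTA, off=1): starts [64] → cuts [65]
  UxaIX (ATCGCTA, off=2): no sites
  FykX (CATTA, off=5): starts [227] → cuts [232]
  KluIX (TTCGCCG, off=0): no sites
  QalV (CCACGTTA, off=8): no sites

Pooled cuts: [65, 232]

Fragments:
  65→232: 167 bp
  232→65 (wrap): 262-232+65 = 95 bp

[95,167]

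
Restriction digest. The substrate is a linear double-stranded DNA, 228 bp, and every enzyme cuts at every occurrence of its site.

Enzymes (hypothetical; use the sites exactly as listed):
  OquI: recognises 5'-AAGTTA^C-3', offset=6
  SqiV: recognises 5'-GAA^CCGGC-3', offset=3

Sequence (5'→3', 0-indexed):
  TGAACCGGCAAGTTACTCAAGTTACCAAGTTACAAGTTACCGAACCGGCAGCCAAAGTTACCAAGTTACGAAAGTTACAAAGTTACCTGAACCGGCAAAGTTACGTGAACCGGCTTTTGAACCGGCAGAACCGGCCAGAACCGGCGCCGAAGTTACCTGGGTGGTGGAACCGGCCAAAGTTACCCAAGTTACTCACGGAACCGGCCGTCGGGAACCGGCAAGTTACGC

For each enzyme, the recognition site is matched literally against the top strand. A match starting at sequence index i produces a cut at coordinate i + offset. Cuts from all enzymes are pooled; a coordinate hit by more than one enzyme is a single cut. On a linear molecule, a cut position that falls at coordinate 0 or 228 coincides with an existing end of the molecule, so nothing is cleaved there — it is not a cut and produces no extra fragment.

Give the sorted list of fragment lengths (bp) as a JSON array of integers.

Site scan:
  OquI (AAGTTAC, off=6): starts [9, 18, 26, 33, 54, 62, 71, 79, 97, 149, 176, 185, 219] → cuts [15, 24, 32, 39, 60, 68, 77, 85, 103, 155, 182, 191, 225]
  SqiV (GAACCGGC, off=3): starts [1, 41, 88, 106, 118, 127, 137, 166, 197, 211] → cuts [4, 44, 91, 109, 121, 130, 140, 169, 200, 214]

All cut coordinates (distinct, sorted): [4, 15, 24, 32, 39, 44, 60, 68, 77, 85, 91, 103, 109, 121, 130, 140, 155, 169, 182, 191, 200, 214, 225]

Fragments:
  [0,4): 4 bp
  [4,15): 11 bp
  [15,24): 9 bp
  [24,32): 8 bp
  [32,39): 7 bp
  [39,44): 5 bp
  [44,60): 16 bp
  [60,68): 8 bp
  [68,77): 9 bp
  [77,85): 8 bp
  [85,91): 6 bp
  [91,103): 12 bp
  [103,109): 6 bp
  [109,121): 12 bp
  [121,130): 9 bp
  [130,140): 10 bp
  [140,155): 15 bp
  [155,169): 14 bp
  [169,182): 13 bp
  [182,191): 9 bp
  [191,200): 9 bp
  [200,214): 14 bp
  [214,225): 11 bp
  [225,228): 3 bp

[3,4,5,6,6,7,8,8,8,9,9,9,9,9,10,11,11,12,12,13,14,14,15,16]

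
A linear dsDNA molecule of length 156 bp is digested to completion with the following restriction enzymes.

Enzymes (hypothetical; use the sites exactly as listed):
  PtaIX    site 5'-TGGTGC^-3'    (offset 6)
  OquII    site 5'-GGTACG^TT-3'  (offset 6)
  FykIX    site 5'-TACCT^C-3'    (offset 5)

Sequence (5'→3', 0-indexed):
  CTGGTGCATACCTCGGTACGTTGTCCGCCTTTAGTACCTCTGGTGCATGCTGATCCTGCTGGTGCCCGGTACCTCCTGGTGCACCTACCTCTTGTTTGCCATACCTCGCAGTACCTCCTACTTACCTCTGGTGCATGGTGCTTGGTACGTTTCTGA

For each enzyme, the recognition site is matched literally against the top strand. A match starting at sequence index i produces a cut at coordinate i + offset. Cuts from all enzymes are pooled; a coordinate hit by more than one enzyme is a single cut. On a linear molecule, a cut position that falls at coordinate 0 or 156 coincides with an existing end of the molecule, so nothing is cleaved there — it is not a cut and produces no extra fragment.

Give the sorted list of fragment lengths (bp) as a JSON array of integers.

Scan for sites:
  PtaIX TGGTGC/6: at [1, 40, 59, 76, 128, 135] ⇒ [7, 46, 65, 82, 134, 141]
  OquII GGTACGTT/6: at [14, 143] ⇒ [20, 149]
  FykIX TACCTC/5: at [8, 34, 69, 85, 101, 111, 122] ⇒ [13, 39, 74, 90, 106, 116, 127]

Pooled cuts: [7, 13, 20, 39, 46, 65, 74, 82, 90, 106, 116, 127, 134, 141, 149]

Fragments:
  [0,7): 7 bp
  [7,13): 6 bp
  [13,20): 7 bp
  [20,39): 19 bp
  [39,46): 7 bp
  [46,65): 19 bp
  [65,74): 9 bp
  [74,82): 8 bp
  [82,90): 8 bp
  [90,106): 16 bp
  [106,116): 10 bp
  [116,127): 11 bp
  [127,134): 7 bp
  [134,141): 7 bp
  [141,149): 8 bp
  [149,156): 7 bp

[6,7,7,7,7,7,7,8,8,8,9,10,11,16,19,19]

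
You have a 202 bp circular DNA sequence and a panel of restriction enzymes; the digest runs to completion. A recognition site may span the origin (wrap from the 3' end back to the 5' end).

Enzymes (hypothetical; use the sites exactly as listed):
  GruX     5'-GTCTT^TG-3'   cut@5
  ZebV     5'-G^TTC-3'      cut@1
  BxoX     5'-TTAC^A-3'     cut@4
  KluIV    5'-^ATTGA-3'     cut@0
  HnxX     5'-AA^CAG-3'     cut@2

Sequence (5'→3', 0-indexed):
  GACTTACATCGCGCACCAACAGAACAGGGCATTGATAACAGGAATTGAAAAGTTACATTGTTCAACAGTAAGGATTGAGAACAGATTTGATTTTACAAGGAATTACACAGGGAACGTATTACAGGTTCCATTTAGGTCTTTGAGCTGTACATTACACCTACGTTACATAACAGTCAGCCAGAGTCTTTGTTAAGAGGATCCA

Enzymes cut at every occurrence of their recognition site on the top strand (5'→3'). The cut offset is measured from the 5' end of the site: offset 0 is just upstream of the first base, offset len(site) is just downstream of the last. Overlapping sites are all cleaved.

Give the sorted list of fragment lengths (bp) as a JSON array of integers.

Site scan:
  GruX GTCTTTG/5: at [135, 182] ⇒ [140, 187]
  ZebV GTTC/1: at [59, 124] ⇒ [60, 125]
  BxoX TTACA/4: at [3, 52, 92, 102, 118, 151, 162] ⇒ [7, 56, 96, 106, 122, 155, 166]
  KluIV ATTGA/0: at [30, 43, 73] ⇒ [30, 43, 73]
  HnxX AACAG/2: at [17, 22, 36, 63, 79, 168] ⇒ [19, 24, 38, 65, 81, 170]

Pooled cuts: [7, 19, 24, 30, 38, 43, 56, 60, 65, 73, 81, 96, 106, 122, 125, 140, 155, 166, 170, 187]

Fragment lengths:
  7→19: 12 bp
  19→24: 5 bp
  24→30: 6 bp
  30→38: 8 bp
  38→43: 5 bp
  43→56: 13 bp
  56→60: 4 bp
  60→65: 5 bp
  65→73: 8 bp
  73→81: 8 bp
  81→96: 15 bp
  96→106: 10 bp
  106→122: 16 bp
  122→125: 3 bp
  125→140: 15 bp
  140→155: 15 bp
  155→166: 11 bp
  166→170: 4 bp
  170→187: 17 bp
  187→7 (wrap): 202-187+7 = 22 bp

[3,4,4,5,5,5,6,8,8,8,10,11,12,13,15,15,15,16,17,22]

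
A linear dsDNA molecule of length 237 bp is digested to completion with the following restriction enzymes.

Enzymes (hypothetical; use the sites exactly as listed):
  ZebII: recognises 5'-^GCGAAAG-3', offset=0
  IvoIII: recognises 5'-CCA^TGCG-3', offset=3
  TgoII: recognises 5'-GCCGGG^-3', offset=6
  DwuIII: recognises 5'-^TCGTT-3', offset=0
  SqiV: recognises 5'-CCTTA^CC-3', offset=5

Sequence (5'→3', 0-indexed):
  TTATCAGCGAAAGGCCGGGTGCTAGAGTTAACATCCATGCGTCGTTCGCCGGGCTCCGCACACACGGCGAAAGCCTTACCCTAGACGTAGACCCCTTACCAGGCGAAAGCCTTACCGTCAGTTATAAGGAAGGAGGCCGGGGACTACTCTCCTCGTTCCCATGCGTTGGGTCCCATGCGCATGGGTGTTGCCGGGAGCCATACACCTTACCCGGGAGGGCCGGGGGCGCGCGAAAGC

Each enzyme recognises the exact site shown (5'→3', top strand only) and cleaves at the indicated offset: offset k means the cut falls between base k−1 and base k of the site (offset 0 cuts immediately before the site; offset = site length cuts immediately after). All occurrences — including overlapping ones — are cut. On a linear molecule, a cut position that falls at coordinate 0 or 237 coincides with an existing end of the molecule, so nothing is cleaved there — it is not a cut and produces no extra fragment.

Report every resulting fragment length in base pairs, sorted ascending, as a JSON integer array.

[4,4,5,6,8,9,11,12,12,12,13,13,14,14,15,18,20,20,27]

Site scan:
  ZebII (GCGAAAG, off=0): starts [6, 66, 102, 229] → cuts [6, 66, 102, 229]
  IvoIII (CCATGCG, off=3): starts [34, 158, 172] → cuts [37, 161, 175]
  TgoII (GCCGGG, off=6): starts [13, 47, 135, 189, 218] → cuts [19, 53, 141, 195, 224]
  DwuIII (TCGTT, off=0): starts [41, 152] → cuts [41, 152]
  SqiV (CCTTACC, off=5): starts [73, 93, 109, 204] → cuts [78, 98, 114, 209]

Pooled cuts: [6, 19, 37, 41, 53, 66, 78, 98, 102, 114, 141, 152, 161, 175, 195, 209, 224, 229]

Fragments:
  [0,6): 6 bp
  [6,19): 13 bp
  [19,37): 18 bp
  [37,41): 4 bp
  [41,53): 12 bp
  [53,66): 13 bp
  [66,78): 12 bp
  [78,98): 20 bp
  [98,102): 4 bp
  [102,114): 12 bp
  [114,141): 27 bp
  [141,152): 11 bp
  [152,161): 9 bp
  [161,175): 14 bp
  [175,195): 20 bp
  [195,209): 14 bp
  [209,224): 15 bp
  [224,229): 5 bp
  [229,237): 8 bp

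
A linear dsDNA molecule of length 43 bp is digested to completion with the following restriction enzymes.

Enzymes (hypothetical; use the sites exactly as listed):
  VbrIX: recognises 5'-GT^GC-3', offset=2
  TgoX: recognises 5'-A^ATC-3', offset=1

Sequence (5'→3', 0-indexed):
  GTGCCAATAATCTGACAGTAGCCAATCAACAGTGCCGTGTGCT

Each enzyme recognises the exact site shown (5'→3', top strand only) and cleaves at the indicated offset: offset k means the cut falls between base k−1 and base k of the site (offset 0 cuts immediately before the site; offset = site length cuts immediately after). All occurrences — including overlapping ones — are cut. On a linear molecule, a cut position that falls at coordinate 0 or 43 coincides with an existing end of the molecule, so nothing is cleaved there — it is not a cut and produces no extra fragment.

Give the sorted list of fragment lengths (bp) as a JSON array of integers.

[2,3,7,7,9,15]

Per-enzyme occurrences:
  VbrIX GTGC/2: at [0, 31, 38] ⇒ [2, 33, 40]
  TgoX AATC/1: at [8, 23] ⇒ [9, 24]

All cut coordinates (distinct, sorted): [2, 9, 24, 33, 40]

Fragments:
  [0,2): 2 bp
  [2,9): 7 bp
  [9,24): 15 bp
  [24,33): 9 bp
  [33,40): 7 bp
  [40,43): 3 bp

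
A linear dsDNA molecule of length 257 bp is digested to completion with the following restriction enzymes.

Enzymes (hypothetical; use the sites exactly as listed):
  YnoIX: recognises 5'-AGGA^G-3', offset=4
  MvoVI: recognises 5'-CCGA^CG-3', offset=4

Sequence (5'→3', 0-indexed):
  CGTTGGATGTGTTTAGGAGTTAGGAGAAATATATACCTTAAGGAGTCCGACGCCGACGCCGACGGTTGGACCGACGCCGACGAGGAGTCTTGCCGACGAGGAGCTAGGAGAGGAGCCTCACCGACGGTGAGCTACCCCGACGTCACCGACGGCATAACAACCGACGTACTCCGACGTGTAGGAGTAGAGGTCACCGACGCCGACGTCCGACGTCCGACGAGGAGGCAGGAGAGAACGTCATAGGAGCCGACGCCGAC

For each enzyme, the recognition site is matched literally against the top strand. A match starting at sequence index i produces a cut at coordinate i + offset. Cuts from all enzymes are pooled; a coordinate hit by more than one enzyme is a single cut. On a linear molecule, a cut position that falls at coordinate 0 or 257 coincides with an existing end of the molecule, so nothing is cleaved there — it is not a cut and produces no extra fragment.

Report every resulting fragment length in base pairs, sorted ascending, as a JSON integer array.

Scan for sites:
  YnoIX AGGAG/4: at [14, 21, 40, 82, 98, 105, 110, 179, 219, 226, 241] ⇒ [18, 25, 44, 86, 102, 109, 114, 183, 223, 230, 245]
  MvoVI CCGACG/4: at [46, 52, 58, 70, 76, 92, 120, 136, 145, 160, 170, 193, 199, 206, 213, 246] ⇒ [50, 56, 62, 74, 80, 96, 124, 140, 149, 164, 174, 197, 203, 210, 217, 250]

All cut coordinates (distinct, sorted): [18, 25, 44, 50, 56, 62, 74, 80, 86, 96, 102, 109, 114, 124, 140, 149, 164, 174, 183, 197, 203, 210, 217, 223, 230, 245, 250]

Fragments:
  [0,18): 18 bp
  [18,25): 7 bp
  [25,44): 19 bp
  [44,50): 6 bp
  [50,56): 6 bp
  [56,62): 6 bp
  [62,74): 12 bp
  [74,80): 6 bp
  [80,86): 6 bp
  [86,96): 10 bp
  [96,102): 6 bp
  [102,109): 7 bp
  [109,114): 5 bp
  [114,124): 10 bp
  [124,140): 16 bp
  [140,149): 9 bp
  [149,164): 15 bp
  [164,174): 10 bp
  [174,183): 9 bp
  [183,197): 14 bp
  [197,203): 6 bp
  [203,210): 7 bp
  [210,217): 7 bp
  [217,223): 6 bp
  [223,230): 7 bp
  [230,245): 15 bp
  [245,250): 5 bp
  [250,257): 7 bp

[5,5,6,6,6,6,6,6,6,6,7,7,7,7,7,7,9,9,10,10,10,12,14,15,15,16,18,19]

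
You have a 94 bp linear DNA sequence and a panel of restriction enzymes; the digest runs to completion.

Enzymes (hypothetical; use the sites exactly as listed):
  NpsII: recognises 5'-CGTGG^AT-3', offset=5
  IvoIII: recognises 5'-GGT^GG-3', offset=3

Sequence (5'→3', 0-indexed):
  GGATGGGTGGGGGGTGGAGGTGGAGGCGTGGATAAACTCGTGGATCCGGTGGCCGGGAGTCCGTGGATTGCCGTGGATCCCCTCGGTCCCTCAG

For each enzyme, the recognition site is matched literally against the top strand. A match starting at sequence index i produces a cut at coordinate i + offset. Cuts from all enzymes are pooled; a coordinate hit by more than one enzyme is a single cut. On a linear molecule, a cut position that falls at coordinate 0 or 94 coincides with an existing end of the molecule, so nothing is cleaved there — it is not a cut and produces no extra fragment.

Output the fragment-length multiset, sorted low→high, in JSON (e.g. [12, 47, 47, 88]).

Scan for sites:
  NpsII (CGTGGAT, off=5): starts [26, 38, 61, 71] → cuts [31, 43, 66, 76]
  IvoIII (GGTGG, off=3): starts [5, 12, 18, 47] → cuts [8, 15, 21, 50]

All cut coordinates (distinct, sorted): [8, 15, 21, 31, 43, 50, 66, 76]

Fragment lengths:
  [0,8): 8 bp
  [8,15): 7 bp
  [15,21): 6 bp
  [21,31): 10 bp
  [31,43): 12 bp
  [43,50): 7 bp
  [50,66): 16 bp
  [66,76): 10 bp
  [76,94): 18 bp

[6,7,7,8,10,10,12,16,18]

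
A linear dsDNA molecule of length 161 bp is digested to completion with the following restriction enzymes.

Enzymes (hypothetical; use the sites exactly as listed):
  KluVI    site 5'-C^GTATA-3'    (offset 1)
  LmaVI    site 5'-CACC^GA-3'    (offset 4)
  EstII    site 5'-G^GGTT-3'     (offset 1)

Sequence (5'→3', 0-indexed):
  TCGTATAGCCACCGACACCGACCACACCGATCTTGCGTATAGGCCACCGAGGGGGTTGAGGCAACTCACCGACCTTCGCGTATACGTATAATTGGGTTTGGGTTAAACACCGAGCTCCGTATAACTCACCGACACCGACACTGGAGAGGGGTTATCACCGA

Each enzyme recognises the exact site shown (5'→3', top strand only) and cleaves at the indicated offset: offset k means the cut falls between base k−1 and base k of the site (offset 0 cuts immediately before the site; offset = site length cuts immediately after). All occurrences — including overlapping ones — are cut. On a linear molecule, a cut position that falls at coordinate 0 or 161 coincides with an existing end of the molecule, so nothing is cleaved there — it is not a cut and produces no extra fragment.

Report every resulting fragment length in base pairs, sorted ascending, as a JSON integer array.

Scan for sites:
  KluVI CGTATA/1: at [1, 35, 78, 84, 117] ⇒ [2, 36, 79, 85, 118]
  LmaVI CACCGA/4: at [9, 15, 24, 44, 66, 107, 126, 132, 155] ⇒ [13, 19, 28, 48, 70, 111, 130, 136, 159]
  EstII GGGTT/1: at [52, 93, 99, 148] ⇒ [53, 94, 100, 149]

Pooled cuts: [2, 13, 19, 28, 36, 48, 53, 70, 79, 85, 94, 100, 111, 118, 130, 136, 149, 159]

Fragment lengths:
  [0,2): 2 bp
  [2,13): 11 bp
  [13,19): 6 bp
  [19,28): 9 bp
  [28,36): 8 bp
  [36,48): 12 bp
  [48,53): 5 bp
  [53,70): 17 bp
  [70,79): 9 bp
  [79,85): 6 bp
  [85,94): 9 bp
  [94,100): 6 bp
  [100,111): 11 bp
  [111,118): 7 bp
  [118,130): 12 bp
  [130,136): 6 bp
  [136,149): 13 bp
  [149,159): 10 bp
  [159,161): 2 bp

[2,2,5,6,6,6,6,7,8,9,9,9,10,11,11,12,12,13,17]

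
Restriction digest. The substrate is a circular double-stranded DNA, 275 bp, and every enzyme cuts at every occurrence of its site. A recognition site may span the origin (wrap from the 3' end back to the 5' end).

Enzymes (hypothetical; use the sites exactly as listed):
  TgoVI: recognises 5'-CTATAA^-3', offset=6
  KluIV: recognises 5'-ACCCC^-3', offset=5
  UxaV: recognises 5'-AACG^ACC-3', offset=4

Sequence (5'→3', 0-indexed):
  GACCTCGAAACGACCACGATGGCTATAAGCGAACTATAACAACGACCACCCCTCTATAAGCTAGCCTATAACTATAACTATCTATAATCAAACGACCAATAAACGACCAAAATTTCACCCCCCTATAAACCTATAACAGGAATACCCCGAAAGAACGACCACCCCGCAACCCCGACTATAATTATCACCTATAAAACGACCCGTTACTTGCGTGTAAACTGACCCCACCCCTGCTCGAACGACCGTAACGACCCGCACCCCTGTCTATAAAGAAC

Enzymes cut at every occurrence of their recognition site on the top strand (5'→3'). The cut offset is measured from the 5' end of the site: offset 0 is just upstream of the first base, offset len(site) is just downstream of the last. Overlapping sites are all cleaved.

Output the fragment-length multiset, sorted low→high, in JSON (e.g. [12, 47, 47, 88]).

Site scan:
  TgoVI (CTATAA, off=6): starts [22, 33, 53, 65, 71, 81, 122, 130, 175, 188, 264] → cuts [28, 39, 59, 71, 77, 87, 128, 136, 181, 194, 270]
  KluIV (ACCCC, off=5): starts [47, 116, 143, 160, 168, 221, 226, 256] → cuts [52, 121, 148, 165, 173, 226, 231, 261]
  UxaV (AACGACC, off=4): starts [8, 40, 90, 101, 153, 194, 237, 246, 272] → cuts [1, 12, 44, 94, 105, 157, 198, 241, 250]

Pooled cuts: [1, 12, 28, 39, 44, 52, 59, 71, 77, 87, 94, 105, 121, 128, 136, 148, 157, 165, 173, 181, 194, 198, 226, 231, 241, 250, 261, 270]

Fragments:
  1→12: 11 bp
  12→28: 16 bp
  28→39: 11 bp
  39→44: 5 bp
  44→52: 8 bp
  52→59: 7 bp
  59→71: 12 bp
  71→77: 6 bp
  77→87: 10 bp
  87→94: 7 bp
  94→105: 11 bp
  105→121: 16 bp
  121→128: 7 bp
  128→136: 8 bp
  136→148: 12 bp
  148→157: 9 bp
  157→165: 8 bp
  165→173: 8 bp
  173→181: 8 bp
  181→194: 13 bp
  194→198: 4 bp
  198→226: 28 bp
  226→231: 5 bp
  231→241: 10 bp
  241→250: 9 bp
  250→261: 11 bp
  261→270: 9 bp
  270→1 (wrap): 275-270+1 = 6 bp

[4,5,5,6,6,7,7,7,8,8,8,8,8,9,9,9,10,10,11,11,11,11,12,12,13,16,16,28]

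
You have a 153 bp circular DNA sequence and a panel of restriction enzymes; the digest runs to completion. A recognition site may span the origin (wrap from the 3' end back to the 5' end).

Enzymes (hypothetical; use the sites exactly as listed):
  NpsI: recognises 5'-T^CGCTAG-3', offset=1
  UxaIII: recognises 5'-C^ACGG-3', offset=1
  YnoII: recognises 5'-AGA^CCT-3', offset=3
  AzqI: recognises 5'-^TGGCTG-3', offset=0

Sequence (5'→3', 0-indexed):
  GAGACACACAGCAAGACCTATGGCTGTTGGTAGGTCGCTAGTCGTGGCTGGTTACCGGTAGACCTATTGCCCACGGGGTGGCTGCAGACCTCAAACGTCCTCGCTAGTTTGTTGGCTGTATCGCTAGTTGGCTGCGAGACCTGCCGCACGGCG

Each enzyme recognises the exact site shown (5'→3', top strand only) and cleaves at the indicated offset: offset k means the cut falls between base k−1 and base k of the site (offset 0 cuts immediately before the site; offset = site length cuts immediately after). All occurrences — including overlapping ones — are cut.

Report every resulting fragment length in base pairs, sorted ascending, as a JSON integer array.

Scan for sites:
  NpsI (TCGCTAG, off=1): starts [34, 100, 120] → cuts [35, 101, 121]
  UxaIII (CACGG, off=1): starts [71, 146] → cuts [72, 147]
  YnoII (AGACCT, off=3): starts [13, 59, 85, 136] → cuts [16, 62, 88, 139]
  AzqI (TGGCTG, off=0): starts [20, 44, 78, 112, 128] → cuts [20, 44, 78, 112, 128]

All cut coordinates (distinct, sorted): [16, 20, 35, 44, 62, 72, 78, 88, 101, 112, 121, 128, 139, 147]

Fragment lengths:
  16→20: 4 bp
  20→35: 15 bp
  35→44: 9 bp
  44→62: 18 bp
  62→72: 10 bp
  72→78: 6 bp
  78→88: 10 bp
  88→101: 13 bp
  101→112: 11 bp
  112→121: 9 bp
  121→128: 7 bp
  128→139: 11 bp
  139→147: 8 bp
  147→16 (wrap): 153-147+16 = 22 bp

[4,6,7,8,9,9,10,10,11,11,13,15,18,22]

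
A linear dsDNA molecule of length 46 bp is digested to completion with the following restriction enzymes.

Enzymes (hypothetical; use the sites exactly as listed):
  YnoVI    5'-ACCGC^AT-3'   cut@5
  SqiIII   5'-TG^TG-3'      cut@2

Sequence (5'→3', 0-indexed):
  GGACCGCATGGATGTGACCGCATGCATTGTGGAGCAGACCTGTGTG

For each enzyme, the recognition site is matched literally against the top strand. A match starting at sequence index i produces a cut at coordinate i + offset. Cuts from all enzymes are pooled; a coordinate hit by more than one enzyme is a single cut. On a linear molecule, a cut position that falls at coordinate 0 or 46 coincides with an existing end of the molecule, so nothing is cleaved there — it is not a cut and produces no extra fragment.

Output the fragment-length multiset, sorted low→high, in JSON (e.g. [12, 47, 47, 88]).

Scan for sites:
  YnoVI ACCGCAT/5: at [2, 16] ⇒ [7, 21]
  SqiIII TGTG/2: at [12, 27, 40, 42] ⇒ [14, 29, 42, 44]

All cut coordinates (distinct, sorted): [7, 14, 21, 29, 42, 44]

Fragments:
  [0,7): 7 bp
  [7,14): 7 bp
  [14,21): 7 bp
  [21,29): 8 bp
  [29,42): 13 bp
  [42,44): 2 bp
  [44,46): 2 bp

[2,2,7,7,7,8,13]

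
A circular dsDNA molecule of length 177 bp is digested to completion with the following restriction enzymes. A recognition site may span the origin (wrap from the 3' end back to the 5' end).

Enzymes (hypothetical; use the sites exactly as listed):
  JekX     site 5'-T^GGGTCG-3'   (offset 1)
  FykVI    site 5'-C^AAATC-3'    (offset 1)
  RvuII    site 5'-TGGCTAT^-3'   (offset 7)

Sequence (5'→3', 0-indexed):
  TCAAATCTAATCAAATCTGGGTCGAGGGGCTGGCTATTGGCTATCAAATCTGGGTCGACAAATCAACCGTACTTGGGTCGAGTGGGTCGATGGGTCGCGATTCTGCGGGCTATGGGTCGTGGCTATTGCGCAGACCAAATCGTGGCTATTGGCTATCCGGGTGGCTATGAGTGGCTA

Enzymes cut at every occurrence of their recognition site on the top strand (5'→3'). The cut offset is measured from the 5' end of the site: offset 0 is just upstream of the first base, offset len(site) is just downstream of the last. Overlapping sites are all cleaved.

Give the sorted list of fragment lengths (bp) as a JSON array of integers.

[1,1,6,6,7,7,8,8,9,10,10,10,12,13,13,15,19,22]

Scan for sites:
  JekX (TGGGTCG, off=1): starts [17, 50, 73, 82, 90, 112] → cuts [18, 51, 74, 83, 91, 113]
  FykVI (CAAATC, off=1): starts [1, 11, 44, 58, 135] → cuts [2, 12, 45, 59, 136]
  RvuII (TGGCTAT, off=7): starts [30, 37, 119, 142, 149, 161, 171] → cuts [1, 37, 44, 126, 149, 156, 168]

Pooled cuts: [1, 2, 12, 18, 37, 44, 45, 51, 59, 74, 83, 91, 113, 126, 136, 149, 156, 168]

Fragments:
  1→2: 1 bp
  2→12: 10 bp
  12→18: 6 bp
  18→37: 19 bp
  37→44: 7 bp
  44→45: 1 bp
  45→51: 6 bp
  51→59: 8 bp
  59→74: 15 bp
  74→83: 9 bp
  83→91: 8 bp
  91→113: 22 bp
  113→126: 13 bp
  126→136: 10 bp
  136→149: 13 bp
  149→156: 7 bp
  156→168: 12 bp
  168→1 (wrap): 177-168+1 = 10 bp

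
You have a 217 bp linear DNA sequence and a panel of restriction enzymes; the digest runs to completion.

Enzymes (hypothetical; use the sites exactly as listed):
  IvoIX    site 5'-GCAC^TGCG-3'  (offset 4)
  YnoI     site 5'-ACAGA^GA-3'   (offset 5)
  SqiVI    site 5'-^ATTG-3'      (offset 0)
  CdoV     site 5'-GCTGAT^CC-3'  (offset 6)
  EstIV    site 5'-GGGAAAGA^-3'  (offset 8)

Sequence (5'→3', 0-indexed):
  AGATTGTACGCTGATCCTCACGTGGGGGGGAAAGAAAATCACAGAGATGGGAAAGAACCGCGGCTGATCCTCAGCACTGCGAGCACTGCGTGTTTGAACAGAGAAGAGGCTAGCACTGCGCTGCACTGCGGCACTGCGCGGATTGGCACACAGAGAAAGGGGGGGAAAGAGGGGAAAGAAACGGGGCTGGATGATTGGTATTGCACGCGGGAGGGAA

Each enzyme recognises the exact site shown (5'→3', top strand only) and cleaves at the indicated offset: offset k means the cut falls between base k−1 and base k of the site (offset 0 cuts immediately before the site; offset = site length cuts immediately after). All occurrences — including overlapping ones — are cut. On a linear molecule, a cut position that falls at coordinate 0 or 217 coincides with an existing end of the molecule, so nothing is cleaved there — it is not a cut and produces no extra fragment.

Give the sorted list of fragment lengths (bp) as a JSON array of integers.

Site scan:
  IvoIX (GCACTGCG, off=4): starts [73, 82, 112, 122, 130] → cuts [77, 86, 116, 126, 134]
  YnoI (ACAGAGA, off=5): starts [40, 97, 149] → cuts [45, 102, 154]
  SqiVI (ATTG, off=0): starts [2, 141, 193, 199] → cuts [2, 141, 193, 199]
  CdoV (GCTGATCC, off=6): starts [9, 62] → cuts [15, 68]
  EstIV (GGGAAAGA, off=8): starts [27, 48, 162, 171] → cuts [35, 56, 170, 179]

All cut coordinates (distinct, sorted): [2, 15, 35, 45, 56, 68, 77, 86, 102, 116, 126, 134, 141, 154, 170, 179, 193, 199]

Fragment lengths:
  [0,2): 2 bp
  [2,15): 13 bp
  [15,35): 20 bp
  [35,45): 10 bp
  [45,56): 11 bp
  [56,68): 12 bp
  [68,77): 9 bp
  [77,86): 9 bp
  [86,102): 16 bp
  [102,116): 14 bp
  [116,126): 10 bp
  [126,134): 8 bp
  [134,141): 7 bp
  [141,154): 13 bp
  [154,170): 16 bp
  [170,179): 9 bp
  [179,193): 14 bp
  [193,199): 6 bp
  [199,217): 18 bp

[2,6,7,8,9,9,9,10,10,11,12,13,13,14,14,16,16,18,20]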